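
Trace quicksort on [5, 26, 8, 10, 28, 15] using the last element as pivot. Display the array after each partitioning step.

Partition 1: pivot=15 at index 3 -> [5, 8, 10, 15, 28, 26]
Partition 2: pivot=10 at index 2 -> [5, 8, 10, 15, 28, 26]
Partition 3: pivot=8 at index 1 -> [5, 8, 10, 15, 28, 26]
Partition 4: pivot=26 at index 4 -> [5, 8, 10, 15, 26, 28]


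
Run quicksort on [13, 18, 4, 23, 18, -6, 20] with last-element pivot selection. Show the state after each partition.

Partition 1: pivot=20 at index 5 -> [13, 18, 4, 18, -6, 20, 23]
Partition 2: pivot=-6 at index 0 -> [-6, 18, 4, 18, 13, 20, 23]
Partition 3: pivot=13 at index 2 -> [-6, 4, 13, 18, 18, 20, 23]
Partition 4: pivot=18 at index 4 -> [-6, 4, 13, 18, 18, 20, 23]


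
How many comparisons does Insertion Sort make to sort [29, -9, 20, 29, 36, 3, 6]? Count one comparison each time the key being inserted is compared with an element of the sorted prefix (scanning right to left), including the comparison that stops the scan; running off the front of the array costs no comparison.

Insert -9: 29 > -9 (shift), reached front = 1 comparison(s) -> [-9, 29, 20, 29, 36, 3, 6]
Insert 20: 29 > 20 (shift), -9 <= 20 (stop) = 2 comparison(s) -> [-9, 20, 29, 29, 36, 3, 6]
Insert 29: 29 <= 29 (stop) = 1 comparison(s) -> [-9, 20, 29, 29, 36, 3, 6]
Insert 36: 29 <= 36 (stop) = 1 comparison(s) -> [-9, 20, 29, 29, 36, 3, 6]
Insert 3: 36 > 3 (shift), 29 > 3 (shift), 29 > 3 (shift), 20 > 3 (shift), -9 <= 3 (stop) = 5 comparison(s) -> [-9, 3, 20, 29, 29, 36, 6]
Insert 6: 36 > 6 (shift), 29 > 6 (shift), 29 > 6 (shift), 20 > 6 (shift), 3 <= 6 (stop) = 5 comparison(s) -> [-9, 3, 6, 20, 29, 29, 36]
Total comparisons: 1 + 2 + 1 + 1 + 5 + 5 = 15


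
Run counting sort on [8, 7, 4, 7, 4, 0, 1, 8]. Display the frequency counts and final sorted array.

Count array: [1, 1, 0, 0, 2, 0, 0, 2, 2]
(count[i] = number of elements equal to i)
Cumulative count: [1, 2, 2, 2, 4, 4, 4, 6, 8]
Sorted: [0, 1, 4, 4, 7, 7, 8, 8]


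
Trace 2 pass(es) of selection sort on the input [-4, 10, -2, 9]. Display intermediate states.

Pass 1: Select minimum -4 at index 0, swap -> [-4, 10, -2, 9]
Pass 2: Select minimum -2 at index 2, swap -> [-4, -2, 10, 9]


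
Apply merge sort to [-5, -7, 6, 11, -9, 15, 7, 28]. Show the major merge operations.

Divide and conquer:
  Merge [-5] + [-7] -> [-7, -5]
  Merge [6] + [11] -> [6, 11]
  Merge [-7, -5] + [6, 11] -> [-7, -5, 6, 11]
  Merge [-9] + [15] -> [-9, 15]
  Merge [7] + [28] -> [7, 28]
  Merge [-9, 15] + [7, 28] -> [-9, 7, 15, 28]
  Merge [-7, -5, 6, 11] + [-9, 7, 15, 28] -> [-9, -7, -5, 6, 7, 11, 15, 28]


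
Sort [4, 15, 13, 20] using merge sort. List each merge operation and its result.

Divide and conquer:
  Merge [4] + [15] -> [4, 15]
  Merge [13] + [20] -> [13, 20]
  Merge [4, 15] + [13, 20] -> [4, 13, 15, 20]


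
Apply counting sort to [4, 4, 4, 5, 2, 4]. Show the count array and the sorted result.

Count array: [0, 0, 1, 0, 4, 1]
(count[i] = number of elements equal to i)
Cumulative count: [0, 0, 1, 1, 5, 6]
Sorted: [2, 4, 4, 4, 4, 5]


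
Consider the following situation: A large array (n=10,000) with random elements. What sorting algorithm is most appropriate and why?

Best choice: Quicksort or Mergesort
Reason: Both have O(n log n) average case; quicksort has lower constant factors


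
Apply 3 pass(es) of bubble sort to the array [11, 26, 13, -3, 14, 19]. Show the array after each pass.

After pass 1: [11, 13, -3, 14, 19, 26] (4 swaps)
After pass 2: [11, -3, 13, 14, 19, 26] (1 swaps)
After pass 3: [-3, 11, 13, 14, 19, 26] (1 swaps)
Total swaps: 6


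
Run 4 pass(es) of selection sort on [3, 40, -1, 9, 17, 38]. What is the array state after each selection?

Pass 1: Select minimum -1 at index 2, swap -> [-1, 40, 3, 9, 17, 38]
Pass 2: Select minimum 3 at index 2, swap -> [-1, 3, 40, 9, 17, 38]
Pass 3: Select minimum 9 at index 3, swap -> [-1, 3, 9, 40, 17, 38]
Pass 4: Select minimum 17 at index 4, swap -> [-1, 3, 9, 17, 40, 38]


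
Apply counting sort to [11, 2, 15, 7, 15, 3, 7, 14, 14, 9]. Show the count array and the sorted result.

Count array: [0, 0, 1, 1, 0, 0, 0, 2, 0, 1, 0, 1, 0, 0, 2, 2]
(count[i] = number of elements equal to i)
Cumulative count: [0, 0, 1, 2, 2, 2, 2, 4, 4, 5, 5, 6, 6, 6, 8, 10]
Sorted: [2, 3, 7, 7, 9, 11, 14, 14, 15, 15]


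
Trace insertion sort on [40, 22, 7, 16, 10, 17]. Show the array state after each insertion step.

First element 40 is already 'sorted'
Insert 22: shifted 1 elements -> [22, 40, 7, 16, 10, 17]
Insert 7: shifted 2 elements -> [7, 22, 40, 16, 10, 17]
Insert 16: shifted 2 elements -> [7, 16, 22, 40, 10, 17]
Insert 10: shifted 3 elements -> [7, 10, 16, 22, 40, 17]
Insert 17: shifted 2 elements -> [7, 10, 16, 17, 22, 40]


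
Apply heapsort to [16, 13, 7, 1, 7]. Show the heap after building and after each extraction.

Build heap: [16, 13, 7, 1, 7]
Extract 16: [13, 7, 7, 1, 16]
Extract 13: [7, 1, 7, 13, 16]
Extract 7: [7, 1, 7, 13, 16]
Extract 7: [1, 7, 7, 13, 16]


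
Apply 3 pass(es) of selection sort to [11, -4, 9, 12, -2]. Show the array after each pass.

Pass 1: Select minimum -4 at index 1, swap -> [-4, 11, 9, 12, -2]
Pass 2: Select minimum -2 at index 4, swap -> [-4, -2, 9, 12, 11]
Pass 3: Select minimum 9 at index 2, swap -> [-4, -2, 9, 12, 11]


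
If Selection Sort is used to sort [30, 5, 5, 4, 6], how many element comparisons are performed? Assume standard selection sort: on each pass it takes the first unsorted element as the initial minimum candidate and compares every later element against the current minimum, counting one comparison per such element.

Pass 1: scan indices 1..4 for the minimum = 4 comparison(s); min is 4, place at index 0 -> [4, 5, 5, 30, 6]
Pass 2: scan indices 2..4 for the minimum = 3 comparison(s); min is 5, place at index 1 -> [4, 5, 5, 30, 6]
Pass 3: scan indices 3..4 for the minimum = 2 comparison(s); min is 5, place at index 2 -> [4, 5, 5, 30, 6]
Pass 4: scan indices 4..4 for the minimum = 1 comparison(s); min is 6, place at index 3 -> [4, 5, 5, 6, 30]
Selection sort always scans the whole unsorted suffix, so the count is (n-1) + (n-2) + ... + 1 = n(n-1)/2 = 5*4/2 = 10 regardless of the input order.
Total comparisons: 4 + 3 + 2 + 1 = 10


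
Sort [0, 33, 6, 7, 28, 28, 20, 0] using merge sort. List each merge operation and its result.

Divide and conquer:
  Merge [0] + [33] -> [0, 33]
  Merge [6] + [7] -> [6, 7]
  Merge [0, 33] + [6, 7] -> [0, 6, 7, 33]
  Merge [28] + [28] -> [28, 28]
  Merge [20] + [0] -> [0, 20]
  Merge [28, 28] + [0, 20] -> [0, 20, 28, 28]
  Merge [0, 6, 7, 33] + [0, 20, 28, 28] -> [0, 0, 6, 7, 20, 28, 28, 33]


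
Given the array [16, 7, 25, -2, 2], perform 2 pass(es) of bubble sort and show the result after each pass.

After pass 1: [7, 16, -2, 2, 25] (3 swaps)
After pass 2: [7, -2, 2, 16, 25] (2 swaps)
Total swaps: 5


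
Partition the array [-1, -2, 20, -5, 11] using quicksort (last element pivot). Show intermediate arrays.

Partition 1: pivot=11 at index 3 -> [-1, -2, -5, 11, 20]
Partition 2: pivot=-5 at index 0 -> [-5, -2, -1, 11, 20]
Partition 3: pivot=-1 at index 2 -> [-5, -2, -1, 11, 20]


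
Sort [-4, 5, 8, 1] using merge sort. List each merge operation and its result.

Divide and conquer:
  Merge [-4] + [5] -> [-4, 5]
  Merge [8] + [1] -> [1, 8]
  Merge [-4, 5] + [1, 8] -> [-4, 1, 5, 8]


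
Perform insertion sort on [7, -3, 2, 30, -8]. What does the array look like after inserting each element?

First element 7 is already 'sorted'
Insert -3: shifted 1 elements -> [-3, 7, 2, 30, -8]
Insert 2: shifted 1 elements -> [-3, 2, 7, 30, -8]
Insert 30: shifted 0 elements -> [-3, 2, 7, 30, -8]
Insert -8: shifted 4 elements -> [-8, -3, 2, 7, 30]


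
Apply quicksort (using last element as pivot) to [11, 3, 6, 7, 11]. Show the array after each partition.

Partition 1: pivot=11 at index 4 -> [11, 3, 6, 7, 11]
Partition 2: pivot=7 at index 2 -> [3, 6, 7, 11, 11]
Partition 3: pivot=6 at index 1 -> [3, 6, 7, 11, 11]


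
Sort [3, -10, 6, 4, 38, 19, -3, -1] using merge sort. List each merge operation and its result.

Divide and conquer:
  Merge [3] + [-10] -> [-10, 3]
  Merge [6] + [4] -> [4, 6]
  Merge [-10, 3] + [4, 6] -> [-10, 3, 4, 6]
  Merge [38] + [19] -> [19, 38]
  Merge [-3] + [-1] -> [-3, -1]
  Merge [19, 38] + [-3, -1] -> [-3, -1, 19, 38]
  Merge [-10, 3, 4, 6] + [-3, -1, 19, 38] -> [-10, -3, -1, 3, 4, 6, 19, 38]


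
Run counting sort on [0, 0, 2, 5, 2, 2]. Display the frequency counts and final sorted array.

Count array: [2, 0, 3, 0, 0, 1]
(count[i] = number of elements equal to i)
Cumulative count: [2, 2, 5, 5, 5, 6]
Sorted: [0, 0, 2, 2, 2, 5]


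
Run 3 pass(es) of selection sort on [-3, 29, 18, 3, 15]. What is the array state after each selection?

Pass 1: Select minimum -3 at index 0, swap -> [-3, 29, 18, 3, 15]
Pass 2: Select minimum 3 at index 3, swap -> [-3, 3, 18, 29, 15]
Pass 3: Select minimum 15 at index 4, swap -> [-3, 3, 15, 29, 18]


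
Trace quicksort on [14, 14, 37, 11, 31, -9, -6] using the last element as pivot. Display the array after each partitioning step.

Partition 1: pivot=-6 at index 1 -> [-9, -6, 37, 11, 31, 14, 14]
Partition 2: pivot=14 at index 4 -> [-9, -6, 11, 14, 14, 37, 31]
Partition 3: pivot=14 at index 3 -> [-9, -6, 11, 14, 14, 37, 31]
Partition 4: pivot=31 at index 5 -> [-9, -6, 11, 14, 14, 31, 37]


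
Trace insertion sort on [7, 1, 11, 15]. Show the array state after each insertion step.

First element 7 is already 'sorted'
Insert 1: shifted 1 elements -> [1, 7, 11, 15]
Insert 11: shifted 0 elements -> [1, 7, 11, 15]
Insert 15: shifted 0 elements -> [1, 7, 11, 15]


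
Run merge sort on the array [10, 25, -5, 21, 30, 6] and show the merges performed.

Divide and conquer:
  Merge [25] + [-5] -> [-5, 25]
  Merge [10] + [-5, 25] -> [-5, 10, 25]
  Merge [30] + [6] -> [6, 30]
  Merge [21] + [6, 30] -> [6, 21, 30]
  Merge [-5, 10, 25] + [6, 21, 30] -> [-5, 6, 10, 21, 25, 30]


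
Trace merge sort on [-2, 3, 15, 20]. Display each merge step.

Divide and conquer:
  Merge [-2] + [3] -> [-2, 3]
  Merge [15] + [20] -> [15, 20]
  Merge [-2, 3] + [15, 20] -> [-2, 3, 15, 20]


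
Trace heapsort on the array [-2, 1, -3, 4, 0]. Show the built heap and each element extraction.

Build heap: [4, 1, -3, -2, 0]
Extract 4: [1, 0, -3, -2, 4]
Extract 1: [0, -2, -3, 1, 4]
Extract 0: [-2, -3, 0, 1, 4]
Extract -2: [-3, -2, 0, 1, 4]


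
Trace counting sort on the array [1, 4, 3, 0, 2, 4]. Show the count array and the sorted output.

Count array: [1, 1, 1, 1, 2]
(count[i] = number of elements equal to i)
Cumulative count: [1, 2, 3, 4, 6]
Sorted: [0, 1, 2, 3, 4, 4]


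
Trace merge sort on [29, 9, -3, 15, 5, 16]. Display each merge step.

Divide and conquer:
  Merge [9] + [-3] -> [-3, 9]
  Merge [29] + [-3, 9] -> [-3, 9, 29]
  Merge [5] + [16] -> [5, 16]
  Merge [15] + [5, 16] -> [5, 15, 16]
  Merge [-3, 9, 29] + [5, 15, 16] -> [-3, 5, 9, 15, 16, 29]


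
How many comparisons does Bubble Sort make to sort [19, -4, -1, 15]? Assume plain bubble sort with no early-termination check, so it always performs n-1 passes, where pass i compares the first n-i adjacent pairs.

Pass 1: compare adjacent pairs (0,1)..(2,3) = 3 comparison(s), 3 swap(s) -> [-4, -1, 15, 19]
Pass 2: compare adjacent pairs (0,1)..(1,2) = 2 comparison(s), 0 swap(s) -> [-4, -1, 15, 19]
Pass 3: compare adjacent pairs (0,1)..(0,1) = 1 comparison(s), 0 swap(s) -> [-4, -1, 15, 19]
Total comparisons: 3 + 2 + 1 = 6


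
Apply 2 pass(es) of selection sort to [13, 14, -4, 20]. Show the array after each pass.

Pass 1: Select minimum -4 at index 2, swap -> [-4, 14, 13, 20]
Pass 2: Select minimum 13 at index 2, swap -> [-4, 13, 14, 20]


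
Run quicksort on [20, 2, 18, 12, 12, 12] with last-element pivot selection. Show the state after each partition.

Partition 1: pivot=12 at index 3 -> [2, 12, 12, 12, 18, 20]
Partition 2: pivot=12 at index 2 -> [2, 12, 12, 12, 18, 20]
Partition 3: pivot=12 at index 1 -> [2, 12, 12, 12, 18, 20]
Partition 4: pivot=20 at index 5 -> [2, 12, 12, 12, 18, 20]


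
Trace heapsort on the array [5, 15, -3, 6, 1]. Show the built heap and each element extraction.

Build heap: [15, 6, -3, 5, 1]
Extract 15: [6, 5, -3, 1, 15]
Extract 6: [5, 1, -3, 6, 15]
Extract 5: [1, -3, 5, 6, 15]
Extract 1: [-3, 1, 5, 6, 15]


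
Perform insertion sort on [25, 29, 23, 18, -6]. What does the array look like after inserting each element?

First element 25 is already 'sorted'
Insert 29: shifted 0 elements -> [25, 29, 23, 18, -6]
Insert 23: shifted 2 elements -> [23, 25, 29, 18, -6]
Insert 18: shifted 3 elements -> [18, 23, 25, 29, -6]
Insert -6: shifted 4 elements -> [-6, 18, 23, 25, 29]


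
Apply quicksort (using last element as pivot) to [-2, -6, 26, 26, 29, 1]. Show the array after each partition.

Partition 1: pivot=1 at index 2 -> [-2, -6, 1, 26, 29, 26]
Partition 2: pivot=-6 at index 0 -> [-6, -2, 1, 26, 29, 26]
Partition 3: pivot=26 at index 4 -> [-6, -2, 1, 26, 26, 29]


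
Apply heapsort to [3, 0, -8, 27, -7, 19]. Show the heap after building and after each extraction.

Build heap: [27, 3, 19, 0, -7, -8]
Extract 27: [19, 3, -8, 0, -7, 27]
Extract 19: [3, 0, -8, -7, 19, 27]
Extract 3: [0, -7, -8, 3, 19, 27]
Extract 0: [-7, -8, 0, 3, 19, 27]
Extract -7: [-8, -7, 0, 3, 19, 27]


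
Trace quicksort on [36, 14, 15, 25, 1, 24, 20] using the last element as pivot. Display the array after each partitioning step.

Partition 1: pivot=20 at index 3 -> [14, 15, 1, 20, 36, 24, 25]
Partition 2: pivot=1 at index 0 -> [1, 15, 14, 20, 36, 24, 25]
Partition 3: pivot=14 at index 1 -> [1, 14, 15, 20, 36, 24, 25]
Partition 4: pivot=25 at index 5 -> [1, 14, 15, 20, 24, 25, 36]


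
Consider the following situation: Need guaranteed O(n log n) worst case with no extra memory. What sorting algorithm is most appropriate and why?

Best choice: Heapsort
Reason: Heapsort is O(n log n) worst case and sorts in-place; quicksort can degrade to O(n^2)


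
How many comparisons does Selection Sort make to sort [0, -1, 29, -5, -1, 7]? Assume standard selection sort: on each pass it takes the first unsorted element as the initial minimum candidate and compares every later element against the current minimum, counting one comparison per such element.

Pass 1: scan indices 1..5 for the minimum = 5 comparison(s); min is -5, place at index 0 -> [-5, -1, 29, 0, -1, 7]
Pass 2: scan indices 2..5 for the minimum = 4 comparison(s); min is -1, place at index 1 -> [-5, -1, 29, 0, -1, 7]
Pass 3: scan indices 3..5 for the minimum = 3 comparison(s); min is -1, place at index 2 -> [-5, -1, -1, 0, 29, 7]
Pass 4: scan indices 4..5 for the minimum = 2 comparison(s); min is 0, place at index 3 -> [-5, -1, -1, 0, 29, 7]
Pass 5: scan indices 5..5 for the minimum = 1 comparison(s); min is 7, place at index 4 -> [-5, -1, -1, 0, 7, 29]
Selection sort always scans the whole unsorted suffix, so the count is (n-1) + (n-2) + ... + 1 = n(n-1)/2 = 6*5/2 = 15 regardless of the input order.
Total comparisons: 5 + 4 + 3 + 2 + 1 = 15


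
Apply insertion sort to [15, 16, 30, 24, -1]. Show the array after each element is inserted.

First element 15 is already 'sorted'
Insert 16: shifted 0 elements -> [15, 16, 30, 24, -1]
Insert 30: shifted 0 elements -> [15, 16, 30, 24, -1]
Insert 24: shifted 1 elements -> [15, 16, 24, 30, -1]
Insert -1: shifted 4 elements -> [-1, 15, 16, 24, 30]


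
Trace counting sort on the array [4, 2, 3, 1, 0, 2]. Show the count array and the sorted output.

Count array: [1, 1, 2, 1, 1]
(count[i] = number of elements equal to i)
Cumulative count: [1, 2, 4, 5, 6]
Sorted: [0, 1, 2, 2, 3, 4]


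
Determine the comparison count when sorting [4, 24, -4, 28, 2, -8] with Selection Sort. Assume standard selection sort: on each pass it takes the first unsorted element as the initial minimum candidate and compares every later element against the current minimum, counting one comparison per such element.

Pass 1: scan indices 1..5 for the minimum = 5 comparison(s); min is -8, place at index 0 -> [-8, 24, -4, 28, 2, 4]
Pass 2: scan indices 2..5 for the minimum = 4 comparison(s); min is -4, place at index 1 -> [-8, -4, 24, 28, 2, 4]
Pass 3: scan indices 3..5 for the minimum = 3 comparison(s); min is 2, place at index 2 -> [-8, -4, 2, 28, 24, 4]
Pass 4: scan indices 4..5 for the minimum = 2 comparison(s); min is 4, place at index 3 -> [-8, -4, 2, 4, 24, 28]
Pass 5: scan indices 5..5 for the minimum = 1 comparison(s); min is 24, place at index 4 -> [-8, -4, 2, 4, 24, 28]
Selection sort always scans the whole unsorted suffix, so the count is (n-1) + (n-2) + ... + 1 = n(n-1)/2 = 6*5/2 = 15 regardless of the input order.
Total comparisons: 5 + 4 + 3 + 2 + 1 = 15


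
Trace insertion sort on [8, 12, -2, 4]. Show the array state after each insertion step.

First element 8 is already 'sorted'
Insert 12: shifted 0 elements -> [8, 12, -2, 4]
Insert -2: shifted 2 elements -> [-2, 8, 12, 4]
Insert 4: shifted 2 elements -> [-2, 4, 8, 12]


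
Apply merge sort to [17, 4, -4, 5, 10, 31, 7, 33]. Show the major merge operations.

Divide and conquer:
  Merge [17] + [4] -> [4, 17]
  Merge [-4] + [5] -> [-4, 5]
  Merge [4, 17] + [-4, 5] -> [-4, 4, 5, 17]
  Merge [10] + [31] -> [10, 31]
  Merge [7] + [33] -> [7, 33]
  Merge [10, 31] + [7, 33] -> [7, 10, 31, 33]
  Merge [-4, 4, 5, 17] + [7, 10, 31, 33] -> [-4, 4, 5, 7, 10, 17, 31, 33]


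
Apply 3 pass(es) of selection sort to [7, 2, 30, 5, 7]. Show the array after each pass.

Pass 1: Select minimum 2 at index 1, swap -> [2, 7, 30, 5, 7]
Pass 2: Select minimum 5 at index 3, swap -> [2, 5, 30, 7, 7]
Pass 3: Select minimum 7 at index 3, swap -> [2, 5, 7, 30, 7]


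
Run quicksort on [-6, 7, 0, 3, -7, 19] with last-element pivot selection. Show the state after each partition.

Partition 1: pivot=19 at index 5 -> [-6, 7, 0, 3, -7, 19]
Partition 2: pivot=-7 at index 0 -> [-7, 7, 0, 3, -6, 19]
Partition 3: pivot=-6 at index 1 -> [-7, -6, 0, 3, 7, 19]
Partition 4: pivot=7 at index 4 -> [-7, -6, 0, 3, 7, 19]
Partition 5: pivot=3 at index 3 -> [-7, -6, 0, 3, 7, 19]


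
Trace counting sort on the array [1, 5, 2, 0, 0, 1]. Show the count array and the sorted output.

Count array: [2, 2, 1, 0, 0, 1]
(count[i] = number of elements equal to i)
Cumulative count: [2, 4, 5, 5, 5, 6]
Sorted: [0, 0, 1, 1, 2, 5]


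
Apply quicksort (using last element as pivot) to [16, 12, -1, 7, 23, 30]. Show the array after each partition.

Partition 1: pivot=30 at index 5 -> [16, 12, -1, 7, 23, 30]
Partition 2: pivot=23 at index 4 -> [16, 12, -1, 7, 23, 30]
Partition 3: pivot=7 at index 1 -> [-1, 7, 16, 12, 23, 30]
Partition 4: pivot=12 at index 2 -> [-1, 7, 12, 16, 23, 30]


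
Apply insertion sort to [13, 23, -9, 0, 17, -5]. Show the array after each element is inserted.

First element 13 is already 'sorted'
Insert 23: shifted 0 elements -> [13, 23, -9, 0, 17, -5]
Insert -9: shifted 2 elements -> [-9, 13, 23, 0, 17, -5]
Insert 0: shifted 2 elements -> [-9, 0, 13, 23, 17, -5]
Insert 17: shifted 1 elements -> [-9, 0, 13, 17, 23, -5]
Insert -5: shifted 4 elements -> [-9, -5, 0, 13, 17, 23]


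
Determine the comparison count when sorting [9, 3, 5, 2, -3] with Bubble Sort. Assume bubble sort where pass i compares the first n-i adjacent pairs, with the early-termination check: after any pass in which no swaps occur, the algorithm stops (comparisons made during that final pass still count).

Pass 1: compare adjacent pairs (0,1)..(3,4) = 4 comparison(s), 4 swap(s) -> [3, 5, 2, -3, 9]
Pass 2: compare adjacent pairs (0,1)..(2,3) = 3 comparison(s), 2 swap(s) -> [3, 2, -3, 5, 9]
Pass 3: compare adjacent pairs (0,1)..(1,2) = 2 comparison(s), 2 swap(s) -> [2, -3, 3, 5, 9]
Pass 4: compare adjacent pairs (0,1)..(0,1) = 1 comparison(s), 1 swap(s) -> [-3, 2, 3, 5, 9]
Every pass made at least one swap, so all n-1 passes run.
Total comparisons: 4 + 3 + 2 + 1 = 10


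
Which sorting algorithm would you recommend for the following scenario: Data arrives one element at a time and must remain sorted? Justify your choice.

Best choice: Insertion sort
Reason: Insertion sort naturally handles online/streaming input by inserting each new element into sorted position


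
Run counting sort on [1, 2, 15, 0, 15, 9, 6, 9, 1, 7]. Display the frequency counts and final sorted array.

Count array: [1, 2, 1, 0, 0, 0, 1, 1, 0, 2, 0, 0, 0, 0, 0, 2]
(count[i] = number of elements equal to i)
Cumulative count: [1, 3, 4, 4, 4, 4, 5, 6, 6, 8, 8, 8, 8, 8, 8, 10]
Sorted: [0, 1, 1, 2, 6, 7, 9, 9, 15, 15]


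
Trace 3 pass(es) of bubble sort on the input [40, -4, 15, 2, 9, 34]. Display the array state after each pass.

After pass 1: [-4, 15, 2, 9, 34, 40] (5 swaps)
After pass 2: [-4, 2, 9, 15, 34, 40] (2 swaps)
After pass 3: [-4, 2, 9, 15, 34, 40] (0 swaps)
Total swaps: 7


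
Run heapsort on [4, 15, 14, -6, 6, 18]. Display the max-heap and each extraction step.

Build heap: [18, 15, 14, -6, 6, 4]
Extract 18: [15, 6, 14, -6, 4, 18]
Extract 15: [14, 6, 4, -6, 15, 18]
Extract 14: [6, -6, 4, 14, 15, 18]
Extract 6: [4, -6, 6, 14, 15, 18]
Extract 4: [-6, 4, 6, 14, 15, 18]


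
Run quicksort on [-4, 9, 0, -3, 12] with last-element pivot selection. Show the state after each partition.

Partition 1: pivot=12 at index 4 -> [-4, 9, 0, -3, 12]
Partition 2: pivot=-3 at index 1 -> [-4, -3, 0, 9, 12]
Partition 3: pivot=9 at index 3 -> [-4, -3, 0, 9, 12]


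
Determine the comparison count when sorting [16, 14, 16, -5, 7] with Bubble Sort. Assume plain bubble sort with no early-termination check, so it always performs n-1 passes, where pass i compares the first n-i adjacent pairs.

Pass 1: compare adjacent pairs (0,1)..(3,4) = 4 comparison(s), 3 swap(s) -> [14, 16, -5, 7, 16]
Pass 2: compare adjacent pairs (0,1)..(2,3) = 3 comparison(s), 2 swap(s) -> [14, -5, 7, 16, 16]
Pass 3: compare adjacent pairs (0,1)..(1,2) = 2 comparison(s), 2 swap(s) -> [-5, 7, 14, 16, 16]
Pass 4: compare adjacent pairs (0,1)..(0,1) = 1 comparison(s), 0 swap(s) -> [-5, 7, 14, 16, 16]
Total comparisons: 4 + 3 + 2 + 1 = 10


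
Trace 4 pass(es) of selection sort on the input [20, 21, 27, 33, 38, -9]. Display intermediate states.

Pass 1: Select minimum -9 at index 5, swap -> [-9, 21, 27, 33, 38, 20]
Pass 2: Select minimum 20 at index 5, swap -> [-9, 20, 27, 33, 38, 21]
Pass 3: Select minimum 21 at index 5, swap -> [-9, 20, 21, 33, 38, 27]
Pass 4: Select minimum 27 at index 5, swap -> [-9, 20, 21, 27, 38, 33]


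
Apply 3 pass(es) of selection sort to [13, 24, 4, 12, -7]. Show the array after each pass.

Pass 1: Select minimum -7 at index 4, swap -> [-7, 24, 4, 12, 13]
Pass 2: Select minimum 4 at index 2, swap -> [-7, 4, 24, 12, 13]
Pass 3: Select minimum 12 at index 3, swap -> [-7, 4, 12, 24, 13]


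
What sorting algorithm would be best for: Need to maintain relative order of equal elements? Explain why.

Best choice: Merge sort or Insertion sort
Reason: Both are stable; quicksort and heapsort are not stable


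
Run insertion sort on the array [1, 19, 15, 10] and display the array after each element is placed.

First element 1 is already 'sorted'
Insert 19: shifted 0 elements -> [1, 19, 15, 10]
Insert 15: shifted 1 elements -> [1, 15, 19, 10]
Insert 10: shifted 2 elements -> [1, 10, 15, 19]


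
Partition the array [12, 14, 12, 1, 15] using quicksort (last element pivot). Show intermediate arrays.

Partition 1: pivot=15 at index 4 -> [12, 14, 12, 1, 15]
Partition 2: pivot=1 at index 0 -> [1, 14, 12, 12, 15]
Partition 3: pivot=12 at index 2 -> [1, 12, 12, 14, 15]


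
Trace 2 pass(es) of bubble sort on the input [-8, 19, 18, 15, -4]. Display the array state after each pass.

After pass 1: [-8, 18, 15, -4, 19] (3 swaps)
After pass 2: [-8, 15, -4, 18, 19] (2 swaps)
Total swaps: 5


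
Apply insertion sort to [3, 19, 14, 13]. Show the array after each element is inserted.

First element 3 is already 'sorted'
Insert 19: shifted 0 elements -> [3, 19, 14, 13]
Insert 14: shifted 1 elements -> [3, 14, 19, 13]
Insert 13: shifted 2 elements -> [3, 13, 14, 19]


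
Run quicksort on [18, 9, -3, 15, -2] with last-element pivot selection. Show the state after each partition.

Partition 1: pivot=-2 at index 1 -> [-3, -2, 18, 15, 9]
Partition 2: pivot=9 at index 2 -> [-3, -2, 9, 15, 18]
Partition 3: pivot=18 at index 4 -> [-3, -2, 9, 15, 18]


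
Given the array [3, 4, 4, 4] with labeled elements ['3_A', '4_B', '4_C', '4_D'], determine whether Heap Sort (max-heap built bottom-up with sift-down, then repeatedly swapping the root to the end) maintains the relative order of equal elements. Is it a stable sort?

Trace Heap Sort on the labeled array (the key is the number; the letter only tracks identity):
  Build max-heap: [4_B, 4_D, 4_C, 3_A]
  Swap root 4_B to index 3, re-heapify first 3 -> [4_D, 3_A, 4_C, 4_B]
  Swap root 4_D to index 2, re-heapify first 2 -> [4_C, 3_A, 4_D, 4_B]
  Swap root 4_C to index 1, re-heapify first 1 -> [3_A, 4_C, 4_D, 4_B]
Final order: [3_A, 4_C, 4_D, 4_B]
Equal keys:
  value 4: originally 4_B, 4_C, 4_D; after sorting 4_C, 4_D, 4_B -> order changed
Equal keys were reordered, so Heap Sort is not stable: heap construction and root-to-end swaps move elements without regard to the original order of equal keys. (One such input is enough; an unstable sort may happen to preserve order on other inputs, but it gives no guarantee.)
Answer: Not stable


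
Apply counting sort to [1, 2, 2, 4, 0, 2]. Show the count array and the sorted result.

Count array: [1, 1, 3, 0, 1]
(count[i] = number of elements equal to i)
Cumulative count: [1, 2, 5, 5, 6]
Sorted: [0, 1, 2, 2, 2, 4]


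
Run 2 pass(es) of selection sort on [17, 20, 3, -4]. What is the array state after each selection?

Pass 1: Select minimum -4 at index 3, swap -> [-4, 20, 3, 17]
Pass 2: Select minimum 3 at index 2, swap -> [-4, 3, 20, 17]


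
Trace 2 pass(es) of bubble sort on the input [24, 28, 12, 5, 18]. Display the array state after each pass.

After pass 1: [24, 12, 5, 18, 28] (3 swaps)
After pass 2: [12, 5, 18, 24, 28] (3 swaps)
Total swaps: 6


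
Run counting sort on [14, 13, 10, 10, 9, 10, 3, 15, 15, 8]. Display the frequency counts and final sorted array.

Count array: [0, 0, 0, 1, 0, 0, 0, 0, 1, 1, 3, 0, 0, 1, 1, 2]
(count[i] = number of elements equal to i)
Cumulative count: [0, 0, 0, 1, 1, 1, 1, 1, 2, 3, 6, 6, 6, 7, 8, 10]
Sorted: [3, 8, 9, 10, 10, 10, 13, 14, 15, 15]


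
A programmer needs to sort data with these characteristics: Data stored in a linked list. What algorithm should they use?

Best choice: Merge sort
Reason: Merge sort doesn't require random access; can be done in O(1) extra space for linked lists


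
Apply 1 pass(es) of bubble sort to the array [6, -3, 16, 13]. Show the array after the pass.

After pass 1: [-3, 6, 13, 16] (2 swaps)
Total swaps: 2


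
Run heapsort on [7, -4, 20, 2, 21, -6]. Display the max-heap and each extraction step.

Build heap: [21, 7, 20, 2, -4, -6]
Extract 21: [20, 7, -6, 2, -4, 21]
Extract 20: [7, 2, -6, -4, 20, 21]
Extract 7: [2, -4, -6, 7, 20, 21]
Extract 2: [-4, -6, 2, 7, 20, 21]
Extract -4: [-6, -4, 2, 7, 20, 21]


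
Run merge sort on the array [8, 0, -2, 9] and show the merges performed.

Divide and conquer:
  Merge [8] + [0] -> [0, 8]
  Merge [-2] + [9] -> [-2, 9]
  Merge [0, 8] + [-2, 9] -> [-2, 0, 8, 9]


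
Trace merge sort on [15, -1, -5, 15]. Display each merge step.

Divide and conquer:
  Merge [15] + [-1] -> [-1, 15]
  Merge [-5] + [15] -> [-5, 15]
  Merge [-1, 15] + [-5, 15] -> [-5, -1, 15, 15]


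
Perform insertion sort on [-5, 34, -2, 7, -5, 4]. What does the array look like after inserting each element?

First element -5 is already 'sorted'
Insert 34: shifted 0 elements -> [-5, 34, -2, 7, -5, 4]
Insert -2: shifted 1 elements -> [-5, -2, 34, 7, -5, 4]
Insert 7: shifted 1 elements -> [-5, -2, 7, 34, -5, 4]
Insert -5: shifted 3 elements -> [-5, -5, -2, 7, 34, 4]
Insert 4: shifted 2 elements -> [-5, -5, -2, 4, 7, 34]


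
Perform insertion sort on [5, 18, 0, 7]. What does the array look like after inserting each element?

First element 5 is already 'sorted'
Insert 18: shifted 0 elements -> [5, 18, 0, 7]
Insert 0: shifted 2 elements -> [0, 5, 18, 7]
Insert 7: shifted 1 elements -> [0, 5, 7, 18]


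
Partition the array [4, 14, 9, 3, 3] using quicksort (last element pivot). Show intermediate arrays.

Partition 1: pivot=3 at index 1 -> [3, 3, 9, 4, 14]
Partition 2: pivot=14 at index 4 -> [3, 3, 9, 4, 14]
Partition 3: pivot=4 at index 2 -> [3, 3, 4, 9, 14]


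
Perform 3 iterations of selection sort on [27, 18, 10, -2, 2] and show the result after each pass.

Pass 1: Select minimum -2 at index 3, swap -> [-2, 18, 10, 27, 2]
Pass 2: Select minimum 2 at index 4, swap -> [-2, 2, 10, 27, 18]
Pass 3: Select minimum 10 at index 2, swap -> [-2, 2, 10, 27, 18]


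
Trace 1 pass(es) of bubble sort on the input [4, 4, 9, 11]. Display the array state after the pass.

After pass 1: [4, 4, 9, 11] (0 swaps)
Total swaps: 0


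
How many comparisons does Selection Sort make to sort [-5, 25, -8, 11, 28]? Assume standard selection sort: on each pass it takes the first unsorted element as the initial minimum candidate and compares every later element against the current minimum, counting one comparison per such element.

Pass 1: scan indices 1..4 for the minimum = 4 comparison(s); min is -8, place at index 0 -> [-8, 25, -5, 11, 28]
Pass 2: scan indices 2..4 for the minimum = 3 comparison(s); min is -5, place at index 1 -> [-8, -5, 25, 11, 28]
Pass 3: scan indices 3..4 for the minimum = 2 comparison(s); min is 11, place at index 2 -> [-8, -5, 11, 25, 28]
Pass 4: scan indices 4..4 for the minimum = 1 comparison(s); min is 25, place at index 3 -> [-8, -5, 11, 25, 28]
Selection sort always scans the whole unsorted suffix, so the count is (n-1) + (n-2) + ... + 1 = n(n-1)/2 = 5*4/2 = 10 regardless of the input order.
Total comparisons: 4 + 3 + 2 + 1 = 10


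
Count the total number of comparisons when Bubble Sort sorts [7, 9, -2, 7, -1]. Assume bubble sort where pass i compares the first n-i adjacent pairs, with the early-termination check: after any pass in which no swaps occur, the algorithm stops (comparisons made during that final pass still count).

Pass 1: compare adjacent pairs (0,1)..(3,4) = 4 comparison(s), 3 swap(s) -> [7, -2, 7, -1, 9]
Pass 2: compare adjacent pairs (0,1)..(2,3) = 3 comparison(s), 2 swap(s) -> [-2, 7, -1, 7, 9]
Pass 3: compare adjacent pairs (0,1)..(1,2) = 2 comparison(s), 1 swap(s) -> [-2, -1, 7, 7, 9]
Pass 4: compare adjacent pairs (0,1)..(0,1) = 1 comparison(s), 0 swap(s) -> [-2, -1, 7, 7, 9]
No swaps in this pass, so bubble sort stops here.
Total comparisons: 4 + 3 + 2 + 1 = 10


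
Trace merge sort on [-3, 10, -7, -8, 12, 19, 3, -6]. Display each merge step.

Divide and conquer:
  Merge [-3] + [10] -> [-3, 10]
  Merge [-7] + [-8] -> [-8, -7]
  Merge [-3, 10] + [-8, -7] -> [-8, -7, -3, 10]
  Merge [12] + [19] -> [12, 19]
  Merge [3] + [-6] -> [-6, 3]
  Merge [12, 19] + [-6, 3] -> [-6, 3, 12, 19]
  Merge [-8, -7, -3, 10] + [-6, 3, 12, 19] -> [-8, -7, -6, -3, 3, 10, 12, 19]


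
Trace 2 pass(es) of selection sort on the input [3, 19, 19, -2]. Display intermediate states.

Pass 1: Select minimum -2 at index 3, swap -> [-2, 19, 19, 3]
Pass 2: Select minimum 3 at index 3, swap -> [-2, 3, 19, 19]


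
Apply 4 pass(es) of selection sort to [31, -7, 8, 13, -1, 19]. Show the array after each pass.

Pass 1: Select minimum -7 at index 1, swap -> [-7, 31, 8, 13, -1, 19]
Pass 2: Select minimum -1 at index 4, swap -> [-7, -1, 8, 13, 31, 19]
Pass 3: Select minimum 8 at index 2, swap -> [-7, -1, 8, 13, 31, 19]
Pass 4: Select minimum 13 at index 3, swap -> [-7, -1, 8, 13, 31, 19]


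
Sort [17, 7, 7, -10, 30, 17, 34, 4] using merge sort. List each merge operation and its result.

Divide and conquer:
  Merge [17] + [7] -> [7, 17]
  Merge [7] + [-10] -> [-10, 7]
  Merge [7, 17] + [-10, 7] -> [-10, 7, 7, 17]
  Merge [30] + [17] -> [17, 30]
  Merge [34] + [4] -> [4, 34]
  Merge [17, 30] + [4, 34] -> [4, 17, 30, 34]
  Merge [-10, 7, 7, 17] + [4, 17, 30, 34] -> [-10, 4, 7, 7, 17, 17, 30, 34]


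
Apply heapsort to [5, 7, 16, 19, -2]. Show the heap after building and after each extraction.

Build heap: [19, 7, 16, 5, -2]
Extract 19: [16, 7, -2, 5, 19]
Extract 16: [7, 5, -2, 16, 19]
Extract 7: [5, -2, 7, 16, 19]
Extract 5: [-2, 5, 7, 16, 19]


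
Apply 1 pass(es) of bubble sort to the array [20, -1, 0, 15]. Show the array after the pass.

After pass 1: [-1, 0, 15, 20] (3 swaps)
Total swaps: 3


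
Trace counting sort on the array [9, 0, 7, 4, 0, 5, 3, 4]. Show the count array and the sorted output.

Count array: [2, 0, 0, 1, 2, 1, 0, 1, 0, 1]
(count[i] = number of elements equal to i)
Cumulative count: [2, 2, 2, 3, 5, 6, 6, 7, 7, 8]
Sorted: [0, 0, 3, 4, 4, 5, 7, 9]


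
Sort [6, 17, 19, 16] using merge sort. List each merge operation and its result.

Divide and conquer:
  Merge [6] + [17] -> [6, 17]
  Merge [19] + [16] -> [16, 19]
  Merge [6, 17] + [16, 19] -> [6, 16, 17, 19]


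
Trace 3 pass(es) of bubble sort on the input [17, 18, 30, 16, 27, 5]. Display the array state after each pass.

After pass 1: [17, 18, 16, 27, 5, 30] (3 swaps)
After pass 2: [17, 16, 18, 5, 27, 30] (2 swaps)
After pass 3: [16, 17, 5, 18, 27, 30] (2 swaps)
Total swaps: 7


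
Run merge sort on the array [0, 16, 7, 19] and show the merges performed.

Divide and conquer:
  Merge [0] + [16] -> [0, 16]
  Merge [7] + [19] -> [7, 19]
  Merge [0, 16] + [7, 19] -> [0, 7, 16, 19]


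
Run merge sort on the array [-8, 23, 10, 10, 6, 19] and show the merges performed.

Divide and conquer:
  Merge [23] + [10] -> [10, 23]
  Merge [-8] + [10, 23] -> [-8, 10, 23]
  Merge [6] + [19] -> [6, 19]
  Merge [10] + [6, 19] -> [6, 10, 19]
  Merge [-8, 10, 23] + [6, 10, 19] -> [-8, 6, 10, 10, 19, 23]


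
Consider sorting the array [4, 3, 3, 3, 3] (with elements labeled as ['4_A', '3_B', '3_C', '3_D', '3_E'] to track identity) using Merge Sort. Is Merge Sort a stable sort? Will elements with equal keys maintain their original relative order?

Trace Merge Sort on the labeled array (the key is the number; the letter only tracks identity):
  Merge [4_A] + [3_B] -> [3_B, 4_A]
  Merge [3_D] + [3_E] -> [3_D, 3_E]
  Merge [3_C] + [3_D, 3_E] -> [3_C, 3_D, 3_E]
  Merge [3_B, 4_A] + [3_C, 3_D, 3_E] -> [3_B, 3_C, 3_D, 3_E, 4_A]
Final order: [3_B, 3_C, 3_D, 3_E, 4_A]
Equal keys:
  value 3: originally 3_B, 3_C, 3_D, 3_E; after sorting 3_B, 3_C, 3_D, 3_E -> order preserved
All equal keys kept their original relative order. Merge Sort is stable: when the heads of the two halves are equal the merge takes from the left half first.
Answer: Stable


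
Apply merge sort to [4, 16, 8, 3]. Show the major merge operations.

Divide and conquer:
  Merge [4] + [16] -> [4, 16]
  Merge [8] + [3] -> [3, 8]
  Merge [4, 16] + [3, 8] -> [3, 4, 8, 16]


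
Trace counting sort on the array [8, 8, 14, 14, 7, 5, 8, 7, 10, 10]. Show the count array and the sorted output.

Count array: [0, 0, 0, 0, 0, 1, 0, 2, 3, 0, 2, 0, 0, 0, 2]
(count[i] = number of elements equal to i)
Cumulative count: [0, 0, 0, 0, 0, 1, 1, 3, 6, 6, 8, 8, 8, 8, 10]
Sorted: [5, 7, 7, 8, 8, 8, 10, 10, 14, 14]


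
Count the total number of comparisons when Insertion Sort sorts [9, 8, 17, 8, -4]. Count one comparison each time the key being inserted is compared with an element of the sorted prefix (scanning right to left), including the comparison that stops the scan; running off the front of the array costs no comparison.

Insert 8: 9 > 8 (shift), reached front = 1 comparison(s) -> [8, 9, 17, 8, -4]
Insert 17: 9 <= 17 (stop) = 1 comparison(s) -> [8, 9, 17, 8, -4]
Insert 8: 17 > 8 (shift), 9 > 8 (shift), 8 <= 8 (stop) = 3 comparison(s) -> [8, 8, 9, 17, -4]
Insert -4: 17 > -4 (shift), 9 > -4 (shift), 8 > -4 (shift), 8 > -4 (shift), reached front = 4 comparison(s) -> [-4, 8, 8, 9, 17]
Total comparisons: 1 + 1 + 3 + 4 = 9


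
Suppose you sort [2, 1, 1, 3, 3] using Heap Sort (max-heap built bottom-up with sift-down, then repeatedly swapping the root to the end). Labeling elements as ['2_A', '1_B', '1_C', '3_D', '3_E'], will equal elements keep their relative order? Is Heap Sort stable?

Trace Heap Sort on the labeled array (the key is the number; the letter only tracks identity):
  Build max-heap: [3_D, 3_E, 1_C, 1_B, 2_A]
  Swap root 3_D to index 4, re-heapify first 4 -> [3_E, 2_A, 1_C, 1_B, 3_D]
  Swap root 3_E to index 3, re-heapify first 3 -> [2_A, 1_B, 1_C, 3_E, 3_D]
  Swap root 2_A to index 2, re-heapify first 2 -> [1_C, 1_B, 2_A, 3_E, 3_D]
  Swap root 1_C to index 1, re-heapify first 1 -> [1_B, 1_C, 2_A, 3_E, 3_D]
Final order: [1_B, 1_C, 2_A, 3_E, 3_D]
Equal keys:
  value 1: originally 1_B, 1_C; after sorting 1_B, 1_C -> order preserved
  value 3: originally 3_D, 3_E; after sorting 3_E, 3_D -> order changed
Equal keys were reordered, so Heap Sort is not stable: heap construction and root-to-end swaps move elements without regard to the original order of equal keys. (One such input is enough; an unstable sort may happen to preserve order on other inputs, but it gives no guarantee.)
Answer: Not stable


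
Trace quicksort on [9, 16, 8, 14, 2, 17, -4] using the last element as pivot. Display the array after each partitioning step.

Partition 1: pivot=-4 at index 0 -> [-4, 16, 8, 14, 2, 17, 9]
Partition 2: pivot=9 at index 3 -> [-4, 8, 2, 9, 16, 17, 14]
Partition 3: pivot=2 at index 1 -> [-4, 2, 8, 9, 16, 17, 14]
Partition 4: pivot=14 at index 4 -> [-4, 2, 8, 9, 14, 17, 16]
Partition 5: pivot=16 at index 5 -> [-4, 2, 8, 9, 14, 16, 17]


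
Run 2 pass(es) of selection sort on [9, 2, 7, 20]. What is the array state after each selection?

Pass 1: Select minimum 2 at index 1, swap -> [2, 9, 7, 20]
Pass 2: Select minimum 7 at index 2, swap -> [2, 7, 9, 20]


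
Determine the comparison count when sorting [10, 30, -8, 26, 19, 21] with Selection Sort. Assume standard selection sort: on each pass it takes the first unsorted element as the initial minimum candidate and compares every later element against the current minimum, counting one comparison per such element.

Pass 1: scan indices 1..5 for the minimum = 5 comparison(s); min is -8, place at index 0 -> [-8, 30, 10, 26, 19, 21]
Pass 2: scan indices 2..5 for the minimum = 4 comparison(s); min is 10, place at index 1 -> [-8, 10, 30, 26, 19, 21]
Pass 3: scan indices 3..5 for the minimum = 3 comparison(s); min is 19, place at index 2 -> [-8, 10, 19, 26, 30, 21]
Pass 4: scan indices 4..5 for the minimum = 2 comparison(s); min is 21, place at index 3 -> [-8, 10, 19, 21, 30, 26]
Pass 5: scan indices 5..5 for the minimum = 1 comparison(s); min is 26, place at index 4 -> [-8, 10, 19, 21, 26, 30]
Selection sort always scans the whole unsorted suffix, so the count is (n-1) + (n-2) + ... + 1 = n(n-1)/2 = 6*5/2 = 15 regardless of the input order.
Total comparisons: 5 + 4 + 3 + 2 + 1 = 15


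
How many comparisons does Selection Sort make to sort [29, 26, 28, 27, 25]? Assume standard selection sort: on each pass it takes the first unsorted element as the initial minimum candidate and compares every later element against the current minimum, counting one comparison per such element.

Pass 1: scan indices 1..4 for the minimum = 4 comparison(s); min is 25, place at index 0 -> [25, 26, 28, 27, 29]
Pass 2: scan indices 2..4 for the minimum = 3 comparison(s); min is 26, place at index 1 -> [25, 26, 28, 27, 29]
Pass 3: scan indices 3..4 for the minimum = 2 comparison(s); min is 27, place at index 2 -> [25, 26, 27, 28, 29]
Pass 4: scan indices 4..4 for the minimum = 1 comparison(s); min is 28, place at index 3 -> [25, 26, 27, 28, 29]
Selection sort always scans the whole unsorted suffix, so the count is (n-1) + (n-2) + ... + 1 = n(n-1)/2 = 5*4/2 = 10 regardless of the input order.
Total comparisons: 4 + 3 + 2 + 1 = 10


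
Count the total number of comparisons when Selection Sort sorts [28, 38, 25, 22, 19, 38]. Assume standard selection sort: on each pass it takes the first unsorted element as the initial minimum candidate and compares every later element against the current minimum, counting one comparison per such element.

Pass 1: scan indices 1..5 for the minimum = 5 comparison(s); min is 19, place at index 0 -> [19, 38, 25, 22, 28, 38]
Pass 2: scan indices 2..5 for the minimum = 4 comparison(s); min is 22, place at index 1 -> [19, 22, 25, 38, 28, 38]
Pass 3: scan indices 3..5 for the minimum = 3 comparison(s); min is 25, place at index 2 -> [19, 22, 25, 38, 28, 38]
Pass 4: scan indices 4..5 for the minimum = 2 comparison(s); min is 28, place at index 3 -> [19, 22, 25, 28, 38, 38]
Pass 5: scan indices 5..5 for the minimum = 1 comparison(s); min is 38, place at index 4 -> [19, 22, 25, 28, 38, 38]
Selection sort always scans the whole unsorted suffix, so the count is (n-1) + (n-2) + ... + 1 = n(n-1)/2 = 6*5/2 = 15 regardless of the input order.
Total comparisons: 5 + 4 + 3 + 2 + 1 = 15
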